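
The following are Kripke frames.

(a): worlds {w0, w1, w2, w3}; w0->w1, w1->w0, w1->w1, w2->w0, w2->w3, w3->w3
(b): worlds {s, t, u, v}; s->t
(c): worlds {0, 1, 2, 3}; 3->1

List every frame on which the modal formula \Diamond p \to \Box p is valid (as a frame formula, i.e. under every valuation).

Frame correspondent (Sahlqvist): \forall x \forall y \forall z (Rxy \wedge Rxz \to y = z) — i.e. partial functionality.
(a): fails — w1 sees both w0 and w1.
(b): ✓.
(c): ✓.

(b), (c)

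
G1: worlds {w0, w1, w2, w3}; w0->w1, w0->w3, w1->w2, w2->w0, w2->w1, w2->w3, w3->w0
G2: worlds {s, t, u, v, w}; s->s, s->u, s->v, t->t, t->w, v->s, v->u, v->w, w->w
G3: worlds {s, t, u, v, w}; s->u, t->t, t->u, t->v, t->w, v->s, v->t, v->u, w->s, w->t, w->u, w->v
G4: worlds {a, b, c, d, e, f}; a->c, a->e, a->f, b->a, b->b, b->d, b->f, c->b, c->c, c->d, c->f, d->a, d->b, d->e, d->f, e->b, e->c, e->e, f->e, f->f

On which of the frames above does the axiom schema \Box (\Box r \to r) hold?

Frame correspondent (Sahlqvist): \forall x \forall y (Rxy \to Ryy) — i.e. shift-reflexivity.
G1: fails — Rw1w2 but not Rw2w2.
G2: fails — Rvu but not Ruu.
G3: fails — Rtv but not Rvv.
G4: fails — Rcd but not Rdd.
Valid on no frame.

none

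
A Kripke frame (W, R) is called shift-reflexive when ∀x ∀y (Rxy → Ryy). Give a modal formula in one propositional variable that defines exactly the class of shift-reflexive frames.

The condition is shift-reflexivity. The T□ schema □(□ψ → ψ) defines it.
Suppose □(□ψ→ψ) is valid. Take Rxy and set V(ψ)={w : Ryw}. Then at y, □ψ holds; since □(□ψ→ψ) at x, □ψ→ψ at y, so ψ at y, i.e. Ryy.

□(□ψ → ψ)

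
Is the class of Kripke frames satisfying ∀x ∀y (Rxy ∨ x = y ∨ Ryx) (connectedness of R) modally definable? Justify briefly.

If a class were modally definable it would be closed under disjoint unions (Goldblatt–Thomason).
Take 4 disjoint single-world reflexive frames: each is trivially connected, but their disjoint union has 4 worlds with no edge between distinct components, so it is not connected.
So the class is not modally definable.

No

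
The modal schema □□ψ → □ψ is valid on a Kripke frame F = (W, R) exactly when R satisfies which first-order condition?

Suppose □□ψ→□ψ is valid. Take Rxy and set V(ψ)={w : xR²w}. Then □□ψ at x, so □ψ at x, so ψ at y, i.e. ∃z(Rxz∧Rzy).

density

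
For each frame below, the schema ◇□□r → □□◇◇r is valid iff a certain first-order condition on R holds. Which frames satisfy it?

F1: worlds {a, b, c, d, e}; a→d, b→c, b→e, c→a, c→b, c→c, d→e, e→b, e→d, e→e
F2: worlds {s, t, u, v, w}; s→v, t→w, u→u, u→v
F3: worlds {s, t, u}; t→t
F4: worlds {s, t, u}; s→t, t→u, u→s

This is the axiom for a generalized confluence (Geach) condition; its first-order frame correspondent is ∀x ∀y ∀z ((xRy ∧ xR²z) → ∃w (yR²w ∧ zR²w)).
F1: condition met.
F2: fails — uRu, uR²v but no w* with uR²w* and vR²w*.
F3: condition met.
F4: fails — sRt, sR²u but no w with tR²w and uR²w.
Valid on: F1, F3.

F1, F3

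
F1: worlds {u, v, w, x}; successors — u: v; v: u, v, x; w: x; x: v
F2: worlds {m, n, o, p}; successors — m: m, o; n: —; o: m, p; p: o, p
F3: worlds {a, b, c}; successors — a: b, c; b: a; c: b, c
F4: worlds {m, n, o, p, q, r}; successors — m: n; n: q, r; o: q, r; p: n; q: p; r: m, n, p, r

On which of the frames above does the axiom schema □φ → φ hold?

This is the axiom for reflexivity; its first-order frame correspondent is ∀x Rxx.
F1: fails — world u does not see itself.
F2: fails — world n does not see itself.
F3: fails — world a does not see itself.
F4: fails — world m does not see itself.

none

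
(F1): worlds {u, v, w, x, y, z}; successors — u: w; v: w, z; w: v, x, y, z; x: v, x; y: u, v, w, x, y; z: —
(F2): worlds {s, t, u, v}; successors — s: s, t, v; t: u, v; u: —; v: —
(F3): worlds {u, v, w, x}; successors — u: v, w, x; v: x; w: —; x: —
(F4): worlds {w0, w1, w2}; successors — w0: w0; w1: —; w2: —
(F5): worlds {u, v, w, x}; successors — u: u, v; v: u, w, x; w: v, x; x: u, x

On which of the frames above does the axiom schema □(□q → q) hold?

This is the axiom for shift-reflexivity; its first-order frame correspondent is ∀x ∀y (Rxy → Ryy).
(F1): fails — Ruw but not Rww.
(F2): fails — Rtv but not Rvv.
(F3): fails — Ruv but not Rvv.
(F4): ✓.
(F5): fails — Ruv but not Rvv.
Valid on: (F4).

(F4)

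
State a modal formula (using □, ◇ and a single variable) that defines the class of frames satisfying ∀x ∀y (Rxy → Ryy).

□(□ψ → ψ)

This is shift-reflexivity; the standard corresponding axiom is T□: □(□ψ → ψ).
Suppose □(□ψ→ψ) is valid. Take Rxy and set V(ψ)={w : Ryw}. Then at y, □ψ holds; since □(□ψ→ψ) at x, □ψ→ψ at y, so ψ at y, i.e. Ryy.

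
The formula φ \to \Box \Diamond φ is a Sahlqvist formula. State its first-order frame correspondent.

symmetry

Suppose φ→□◇φ is valid. Take Rxy and set V(φ)={x}. Then φ at x, so □◇φ at x, so ◇φ at y, so some z with Ryz has φ; z=x, i.e. Ryx.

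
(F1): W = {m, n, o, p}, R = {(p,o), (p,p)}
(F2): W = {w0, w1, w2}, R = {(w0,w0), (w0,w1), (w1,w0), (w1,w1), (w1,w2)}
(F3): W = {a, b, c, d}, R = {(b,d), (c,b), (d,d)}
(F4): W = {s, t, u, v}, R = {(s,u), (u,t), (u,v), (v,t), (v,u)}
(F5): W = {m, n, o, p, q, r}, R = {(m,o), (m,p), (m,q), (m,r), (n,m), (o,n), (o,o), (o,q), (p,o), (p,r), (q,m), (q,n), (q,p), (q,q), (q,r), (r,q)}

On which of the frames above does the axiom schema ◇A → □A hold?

(F3)

This is the axiom for partial functionality; its first-order frame correspondent is ∀x ∀y ∀z (Rxy ∧ Rxz → y = z).
(F1): fails — p sees both o and p.
(F2): fails — w0 sees both w0 and w1.
(F3): ✓.
(F4): fails — u sees both t and v.
(F5): fails — m sees both o and p.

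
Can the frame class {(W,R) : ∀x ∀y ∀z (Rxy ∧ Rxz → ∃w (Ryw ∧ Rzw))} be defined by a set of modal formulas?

Yes, by ◇□q → □◇q

This is a Sahlqvist condition; the .2 axiom ◇□q → □◇q defines it.
Suppose ◇□q→□◇q is valid. Take Rxy, Rxz and set V(q)={w : Ryw}. Then □q at y so ◇□q at x, so □◇q at x, so ◇q at z, giving w with Rzw and Ryw.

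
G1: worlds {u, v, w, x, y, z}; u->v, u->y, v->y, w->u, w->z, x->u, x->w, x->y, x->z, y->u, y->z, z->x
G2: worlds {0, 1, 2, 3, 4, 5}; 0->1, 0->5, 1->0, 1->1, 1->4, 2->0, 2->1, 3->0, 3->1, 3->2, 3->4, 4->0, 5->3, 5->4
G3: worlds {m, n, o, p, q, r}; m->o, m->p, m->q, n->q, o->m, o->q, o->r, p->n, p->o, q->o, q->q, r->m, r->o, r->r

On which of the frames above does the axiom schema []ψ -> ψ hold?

The schema corresponds to reflexivity: forall x Rxx.
G1: fails — world u does not see itself.
G2: fails — world 0 does not see itself.
G3: fails — world m does not see itself.
Valid on no frame.

none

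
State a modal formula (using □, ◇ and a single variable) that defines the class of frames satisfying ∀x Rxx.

This is reflexivity; the standard corresponding axiom is T: □r → r.
Suppose □r→r is valid. At any x set V(r)={w : Rxw}. Then □r holds at x, so r holds at x, i.e. Rxx.

□r → r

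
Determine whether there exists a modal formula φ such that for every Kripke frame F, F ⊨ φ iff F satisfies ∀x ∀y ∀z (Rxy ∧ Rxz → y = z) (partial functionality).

This is a Sahlqvist condition; the CD axiom ◇r → □r defines it.
Suppose ◇r→□r is valid. Take Rxy, Rxz and set V(r)={y}. Then ◇r at x, so □r at x, so r at z, i.e. z=y.

Definable; ◇r → □r defines it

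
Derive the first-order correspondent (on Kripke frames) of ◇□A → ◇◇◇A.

∀x ∀y (xRy → ∃w (yRw ∧ xR³w))

This is a Sahlqvist (Geach-type) schema ◇^1□^1A → □^0◇^3A.
Minimal-valuation argument: fix x; take any y with xR^1y and any z with xR^0z. Set V(A) to the set of worlds R-reachable from y in exactly 1 step. Then □^1A holds at y, so the antecedent holds at x; validity forces ◇^3A at z, giving a w with zR^3w and yR^1w.
First-order correspondent: ∀x ∀y (xRy → ∃w (yRw ∧ xR³w)).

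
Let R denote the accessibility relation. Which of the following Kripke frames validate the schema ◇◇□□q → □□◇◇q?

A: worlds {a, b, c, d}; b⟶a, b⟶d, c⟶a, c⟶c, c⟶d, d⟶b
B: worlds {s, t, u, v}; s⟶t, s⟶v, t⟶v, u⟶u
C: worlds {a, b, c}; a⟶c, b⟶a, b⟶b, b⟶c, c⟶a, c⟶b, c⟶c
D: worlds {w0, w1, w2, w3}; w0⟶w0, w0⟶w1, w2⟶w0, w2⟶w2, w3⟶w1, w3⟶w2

C

Frame correspondent (Sahlqvist): ∀x ∀y ∀z ((xR²y ∧ xR²z) → ∃w (yR²w ∧ zR²w)) — i.e. a generalized confluence (Geach) condition.
A: fails — cR²a, cR²a but no w with aR²w and aR²w.
B: fails — sR²v, sR²v but no w with vR²w and vR²w.
C: condition met.
D: fails — w0R²w0, w0R²w1 but no w with w0R²w and w1R²w.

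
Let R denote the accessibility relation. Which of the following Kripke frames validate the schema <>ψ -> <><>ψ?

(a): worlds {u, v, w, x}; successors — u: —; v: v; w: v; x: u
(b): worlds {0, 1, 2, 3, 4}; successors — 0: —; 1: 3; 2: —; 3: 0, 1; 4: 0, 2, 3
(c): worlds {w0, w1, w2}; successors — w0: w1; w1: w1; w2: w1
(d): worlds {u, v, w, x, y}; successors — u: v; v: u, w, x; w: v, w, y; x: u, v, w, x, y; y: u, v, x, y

(c)

This is the axiom for a generalized confluence (Geach) condition; its first-order frame correspondent is forall x forall y (xRy -> exists w (y = w & x R^2 w)).
(a): fails — xRu but no t with u=t and xR²t.
(b): fails — 1R3 but no w with 3=w and 1R²w.
(c): condition met.
(d): fails — uRv but no t with v=t and uR²t.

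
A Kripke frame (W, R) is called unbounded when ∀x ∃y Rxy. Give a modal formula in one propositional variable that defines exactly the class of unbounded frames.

□p → ◇p

This is seriality; the standard corresponding axiom is D: □p → ◇p.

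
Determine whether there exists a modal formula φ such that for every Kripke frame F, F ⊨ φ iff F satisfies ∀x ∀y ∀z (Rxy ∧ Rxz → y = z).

Yes: it is partial functionality, defined by the CD schema ◇q → □q.
Suppose ◇q→□q is valid. Take Rxy, Rxz and set V(q)={y}. Then ◇q at x, so □q at x, so q at z, i.e. z=y.

Definable; ◇q → □q defines it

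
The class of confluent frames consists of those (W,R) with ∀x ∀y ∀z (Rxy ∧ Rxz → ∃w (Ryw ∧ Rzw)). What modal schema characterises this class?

◇□p → □◇p

A defining formula is ◇□p → □◇p (the .2 axiom).
Suppose ◇□p→□◇p is valid. Take Rxy, Rxz and set V(p)={w : Ryw}. Then □p at y so ◇□p at x, so □◇p at x, so ◇p at z, giving w with Rzw and Ryw.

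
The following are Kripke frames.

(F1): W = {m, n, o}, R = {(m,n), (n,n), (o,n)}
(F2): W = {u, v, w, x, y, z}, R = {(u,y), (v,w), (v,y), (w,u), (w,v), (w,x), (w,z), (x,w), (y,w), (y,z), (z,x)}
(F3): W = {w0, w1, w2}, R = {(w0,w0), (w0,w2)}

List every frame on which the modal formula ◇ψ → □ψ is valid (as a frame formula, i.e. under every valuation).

This is the axiom for partial functionality; its first-order frame correspondent is ∀x ∀y ∀z (Rxy ∧ Rxz → y = z).
(F1): condition met.
(F2): fails — v sees both w and y.
(F3): fails — w0 sees both w0 and w2.

(F1)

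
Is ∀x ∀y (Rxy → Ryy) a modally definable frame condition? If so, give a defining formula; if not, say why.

Yes — defined by □(□p → p)

Yes: it is shift-reflexivity, defined by the T□ schema □(□p → p).
Suppose □(□p→p) is valid. Take Rxy and set V(p)={w : Ryw}. Then at y, □p holds; since □(□p→p) at x, □p→p at y, so p at y, i.e. Ryy.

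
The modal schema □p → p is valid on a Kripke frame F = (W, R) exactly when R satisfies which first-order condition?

This schema is the T axiom.
Its frame correspondent is reflexivity — ∀x Rxx.

reflexivity: ∀x Rxx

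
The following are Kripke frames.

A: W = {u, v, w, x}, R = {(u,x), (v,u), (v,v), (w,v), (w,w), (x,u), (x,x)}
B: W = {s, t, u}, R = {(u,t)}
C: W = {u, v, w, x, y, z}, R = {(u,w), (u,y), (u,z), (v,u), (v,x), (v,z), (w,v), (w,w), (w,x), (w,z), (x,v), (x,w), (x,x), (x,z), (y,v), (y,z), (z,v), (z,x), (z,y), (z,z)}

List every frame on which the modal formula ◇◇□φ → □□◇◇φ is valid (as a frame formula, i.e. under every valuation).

B, C

The schema corresponds to a generalized confluence (Geach) condition: ∀x ∀y ∀z ((xR²y ∧ xR²z) → ∃w (yRw ∧ zR²w)).
A: fails — wR²u, wR²w but no t with uRt and wR²t.
B: condition met.
C: condition met.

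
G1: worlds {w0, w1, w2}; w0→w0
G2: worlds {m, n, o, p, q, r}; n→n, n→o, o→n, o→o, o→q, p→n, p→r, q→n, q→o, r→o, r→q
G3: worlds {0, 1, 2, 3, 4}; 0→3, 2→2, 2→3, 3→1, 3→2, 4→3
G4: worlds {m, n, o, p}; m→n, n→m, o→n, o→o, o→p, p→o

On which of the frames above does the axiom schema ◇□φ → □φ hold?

G1

The schema corresponds to the Euclidean property: ∀x ∀y ∀z (Rxy ∧ Rxz → Ryz).
G1: holds.
G2: fails — Ron and Roq but not Rnq.
G3: fails — R03 and R03 but not R33.
G4: fails — Rmn and Rmn but not Rnn.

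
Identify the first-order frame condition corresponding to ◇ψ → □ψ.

Suppose ◇ψ→□ψ is valid. Take Rxy, Rxz and set V(ψ)={y}. Then ◇ψ at x, so □ψ at x, so ψ at z, i.e. z=y.

Partial functionality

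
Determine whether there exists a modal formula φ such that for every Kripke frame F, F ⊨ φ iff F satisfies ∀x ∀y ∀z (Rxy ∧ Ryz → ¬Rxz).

Not definable by any modal formula

Any modally definable frame class is closed under surjective bounded morphisms.
The 3-cycle (worlds w0,w1,w2 with w0→w1→w2→w0) is intransitive. Mapping every world to a single reflexive point • is a surjective bounded morphism; the reflexive point is not intransitive (R••∧R•• but R••).
So no modal formula (or set of formulas) defines exactly the intransitive frames.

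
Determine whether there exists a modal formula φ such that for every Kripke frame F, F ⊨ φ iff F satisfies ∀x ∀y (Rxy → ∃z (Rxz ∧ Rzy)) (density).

Yes — defined by □□p → □p

Yes: it is density, defined by the C4 schema □□p → □p.
Suppose □□p→□p is valid. Take Rxy and set V(p)={w : xR²w}. Then □□p at x, so □p at x, so p at y, i.e. ∃z(Rxz∧Rzy).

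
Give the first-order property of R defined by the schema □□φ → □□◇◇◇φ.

This is a Sahlqvist (Geach-type) schema ◇^0□^2φ → □^2◇^3φ.
First-order correspondent: ∀x ∀z (xR²z → ∃w (xR²w ∧ zR³w)).

∀x ∀z (xR²z → ∃w (xR²w ∧ zR³w))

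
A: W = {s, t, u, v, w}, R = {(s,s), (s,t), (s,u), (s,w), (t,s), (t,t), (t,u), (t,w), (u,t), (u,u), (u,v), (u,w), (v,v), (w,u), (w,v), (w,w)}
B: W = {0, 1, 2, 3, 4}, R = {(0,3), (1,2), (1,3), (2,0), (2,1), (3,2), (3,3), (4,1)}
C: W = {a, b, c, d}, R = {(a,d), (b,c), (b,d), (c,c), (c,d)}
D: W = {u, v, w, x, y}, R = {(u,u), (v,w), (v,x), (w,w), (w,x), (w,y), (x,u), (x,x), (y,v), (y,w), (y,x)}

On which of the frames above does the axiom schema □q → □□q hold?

C

This is the axiom for transitivity; its first-order frame correspondent is ∀x ∀y ∀z (Rxy ∧ Ryz → Rxz).
A: fails — Rut and Rts but not Rus.
B: fails — R32 and R20 but not R30.
C: ✓.
D: fails — Ryx and Rxu but not Ryu.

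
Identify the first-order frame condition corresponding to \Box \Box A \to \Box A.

Density

This is the C4 axiom.
It corresponds to density: \forall x \forall y (Rxy \to \exists z (Rxz \wedge Rzy)).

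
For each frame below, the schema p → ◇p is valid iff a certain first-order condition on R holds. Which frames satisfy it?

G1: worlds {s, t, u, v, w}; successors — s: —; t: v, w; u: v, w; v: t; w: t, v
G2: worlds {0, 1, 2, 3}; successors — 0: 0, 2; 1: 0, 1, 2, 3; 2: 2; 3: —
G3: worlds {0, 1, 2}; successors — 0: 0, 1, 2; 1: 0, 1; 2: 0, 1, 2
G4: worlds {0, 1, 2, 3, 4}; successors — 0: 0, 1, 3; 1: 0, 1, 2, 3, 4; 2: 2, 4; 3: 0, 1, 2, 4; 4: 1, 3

The schema corresponds to reflexivity: ∀x Rxx.
G1: fails — world s does not see itself.
G2: fails — world 3 does not see itself.
G3: holds.
G4: fails — world 3 does not see itself.

G3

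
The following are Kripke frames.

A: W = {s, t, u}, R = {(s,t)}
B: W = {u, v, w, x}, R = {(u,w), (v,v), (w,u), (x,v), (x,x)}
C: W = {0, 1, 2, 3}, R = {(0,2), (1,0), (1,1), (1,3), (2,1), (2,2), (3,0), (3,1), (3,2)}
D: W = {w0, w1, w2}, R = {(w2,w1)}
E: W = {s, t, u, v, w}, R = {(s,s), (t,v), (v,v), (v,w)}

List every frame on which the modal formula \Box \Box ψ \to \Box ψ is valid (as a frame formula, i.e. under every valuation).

Frame correspondent (Sahlqvist): \forall x \forall y (Rxy \to \exists z (Rxz \wedge Rzy)) — i.e. density.
A: fails — Rst but no z with Rsz and Rzt.
B: fails — Rwu but no z with Rwz and Rzu.
C: ✓.
D: fails — Rw2w1 but no z with Rw2z and Rzw1.
E: ✓.

C, E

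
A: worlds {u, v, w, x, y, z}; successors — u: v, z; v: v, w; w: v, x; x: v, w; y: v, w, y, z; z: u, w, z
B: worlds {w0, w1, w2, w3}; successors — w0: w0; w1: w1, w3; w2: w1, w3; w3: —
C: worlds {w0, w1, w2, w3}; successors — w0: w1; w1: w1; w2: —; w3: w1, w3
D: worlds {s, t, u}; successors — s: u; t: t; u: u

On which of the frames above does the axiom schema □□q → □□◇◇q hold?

This is the axiom for a generalized confluence (Geach) condition; its first-order frame correspondent is ∀x ∀z (xR²z → ∃w (xR²w ∧ zR²w)).
A: satisfies the condition.
B: fails — w1R²w3 but no w with w1R²w and w3R²w.
C: satisfies the condition.
D: satisfies the condition.

A, C, D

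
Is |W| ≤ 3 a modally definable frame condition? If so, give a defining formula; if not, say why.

Any modally definable frame class is closed under disjoint unions.
Any modal formula valid on each of 4 disjoint one-world frames is valid on their disjoint union (validity is preserved under disjoint unions). Each one-world frame has |W|=1≤3, but the union has |W|=4.
So the class is not modally definable.

No — not modally definable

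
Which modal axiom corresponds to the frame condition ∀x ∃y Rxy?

A defining formula is □q → ◇q (the D axiom).

□q → ◇q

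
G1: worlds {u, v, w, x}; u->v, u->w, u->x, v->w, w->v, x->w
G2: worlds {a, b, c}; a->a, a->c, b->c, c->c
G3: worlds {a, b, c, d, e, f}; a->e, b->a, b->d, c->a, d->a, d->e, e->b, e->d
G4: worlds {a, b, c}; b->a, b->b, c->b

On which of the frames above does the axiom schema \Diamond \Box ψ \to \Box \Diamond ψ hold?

G2

The schema corresponds to convergence: \forall x \forall y \forall z (Rxy \wedge Rxz \to \exists w (Ryw \wedge Rzw)).
G1: fails — Ruv and Ruw but v and w have no common successor.
G2: ✓.
G3: fails — Rde and Rda but e and a have no common successor.
G4: fails — Rba and Rba but a and a have no common successor.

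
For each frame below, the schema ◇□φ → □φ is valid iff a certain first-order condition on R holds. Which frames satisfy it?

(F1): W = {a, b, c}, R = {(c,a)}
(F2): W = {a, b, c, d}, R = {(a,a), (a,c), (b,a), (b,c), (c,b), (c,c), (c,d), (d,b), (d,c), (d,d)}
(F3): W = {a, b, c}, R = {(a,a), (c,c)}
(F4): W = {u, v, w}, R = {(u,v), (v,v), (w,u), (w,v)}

(F3)

This is the axiom for the Euclidean property; its first-order frame correspondent is ∀x ∀y ∀z (Rxy ∧ Rxz → Ryz).
(F1): fails — Rca and Rca but not Raa.
(F2): fails — Rac and Raa but not Rca.
(F3): ✓.
(F4): fails — Rwu and Rwu but not Ruu.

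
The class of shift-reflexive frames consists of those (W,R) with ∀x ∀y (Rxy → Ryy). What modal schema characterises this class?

A defining formula is □(□p → p) (the T□ axiom).
Suppose □(□p→p) is valid. Take Rxy and set V(p)={w : Ryw}. Then at y, □p holds; since □(□p→p) at x, □p→p at y, so p at y, i.e. Ryy.

□(□p → p)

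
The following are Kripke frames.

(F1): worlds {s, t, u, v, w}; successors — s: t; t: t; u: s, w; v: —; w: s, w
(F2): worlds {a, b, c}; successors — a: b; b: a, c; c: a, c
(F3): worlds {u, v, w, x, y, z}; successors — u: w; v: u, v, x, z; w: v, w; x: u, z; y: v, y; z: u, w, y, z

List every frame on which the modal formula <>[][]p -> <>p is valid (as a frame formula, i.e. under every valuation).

This is the axiom for a generalized confluence (Geach) condition; its first-order frame correspondent is forall x forall y (xRy -> exists w (y R^2 w & xRw)).
(F1): fails — uRs but no w* with sR²w* and uRw*.
(F2): holds.
(F3): fails — xRu but no t with uR²t and xRt.
Valid on: (F2).

(F2)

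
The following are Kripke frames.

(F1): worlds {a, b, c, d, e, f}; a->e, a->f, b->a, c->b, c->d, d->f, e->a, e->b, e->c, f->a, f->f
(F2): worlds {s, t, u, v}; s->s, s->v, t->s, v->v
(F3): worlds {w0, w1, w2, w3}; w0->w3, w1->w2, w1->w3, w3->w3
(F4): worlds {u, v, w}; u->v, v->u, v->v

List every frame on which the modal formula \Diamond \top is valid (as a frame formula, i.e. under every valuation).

(F1)

The schema corresponds to seriality: \forall x \exists y Rxy.
(F1): satisfies the condition.
(F2): fails — world u has no successor.
(F3): fails — world w2 has no successor.
(F4): fails — world w has no successor.
Valid on: (F1).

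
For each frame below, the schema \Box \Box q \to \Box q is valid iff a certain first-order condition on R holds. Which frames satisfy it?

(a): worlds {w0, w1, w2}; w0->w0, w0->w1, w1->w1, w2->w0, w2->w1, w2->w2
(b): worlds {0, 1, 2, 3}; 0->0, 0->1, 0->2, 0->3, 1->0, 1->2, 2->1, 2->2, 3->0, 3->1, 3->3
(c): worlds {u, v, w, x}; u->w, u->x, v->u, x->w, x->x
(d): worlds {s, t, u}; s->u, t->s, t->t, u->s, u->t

This is the axiom for density; its first-order frame correspondent is \forall x \forall y (Rxy \to \exists z (Rxz \wedge Rzy)).
(a): ✓.
(b): ✓.
(c): fails — Rvu but no z with Rvz and Rzu.
(d): fails — Rsu but no z with Rsz and Rzu.

(a), (b)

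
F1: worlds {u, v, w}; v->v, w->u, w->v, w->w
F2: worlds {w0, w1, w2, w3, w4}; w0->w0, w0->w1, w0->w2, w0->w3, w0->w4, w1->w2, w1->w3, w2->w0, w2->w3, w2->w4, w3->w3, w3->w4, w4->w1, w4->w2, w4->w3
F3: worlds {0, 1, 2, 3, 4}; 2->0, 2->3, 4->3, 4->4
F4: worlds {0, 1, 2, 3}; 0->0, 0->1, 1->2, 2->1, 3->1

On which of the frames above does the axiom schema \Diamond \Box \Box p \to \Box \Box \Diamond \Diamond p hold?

This is the axiom for a generalized confluence (Geach) condition; its first-order frame correspondent is \forall x \forall y \forall z ((xRy \wedge x R^2 z) \to \exists w (y R^2 w \wedge z R^2 w)).
F1: fails — wRu, wR²u but no t with uR²t and uR²t.
F2: satisfies the condition.
F3: fails — 4R3, 4R²3 but no w with 3R²w and 3R²w.
F4: fails — 0R1, 0R²2 but no w with 1R²w and 2R²w.
Valid on: F2.

F2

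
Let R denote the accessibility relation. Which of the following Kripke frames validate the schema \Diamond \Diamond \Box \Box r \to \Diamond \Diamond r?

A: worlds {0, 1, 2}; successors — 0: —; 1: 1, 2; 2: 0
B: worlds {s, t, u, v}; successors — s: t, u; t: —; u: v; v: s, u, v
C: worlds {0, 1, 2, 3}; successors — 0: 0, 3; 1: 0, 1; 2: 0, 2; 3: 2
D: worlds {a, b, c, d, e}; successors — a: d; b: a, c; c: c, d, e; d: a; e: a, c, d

C, D

Frame correspondent (Sahlqvist): \forall x \forall y (x R^2 y \to \exists w (y R^2 w \wedge x R^2 w)) — i.e. a generalized confluence (Geach) condition.
A: fails — 1R²0 but no w with 0R²w and 1R²w.
B: fails — vR²t but no w with tR²w and vR²w.
C: satisfies the condition.
D: satisfies the condition.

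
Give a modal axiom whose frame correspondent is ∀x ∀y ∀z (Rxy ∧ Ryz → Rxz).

□r → □□r

A defining formula is □r → □□r (the 4 axiom).
Suppose □r→□□r is valid. Take Rxy, Ryz and set V(r)={w : Rxw}. Then □r at x, so □□r at x, so □r at y, so r at z, i.e. Rxz.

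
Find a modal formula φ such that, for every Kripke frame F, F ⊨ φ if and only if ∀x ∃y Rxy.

□q → ◇q

This is seriality; the standard corresponding axiom is D: □q → ◇q.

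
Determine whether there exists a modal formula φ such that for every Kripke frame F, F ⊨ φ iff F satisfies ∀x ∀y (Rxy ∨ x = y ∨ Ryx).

Not definable by any modal formula

Modal frame validity is preserved under disjoint unions.
Take 4 disjoint single-world reflexive frames: each is trivially connected, but their disjoint union has 4 worlds with no edge between distinct components, so it is not connected.
So the class is not modally definable.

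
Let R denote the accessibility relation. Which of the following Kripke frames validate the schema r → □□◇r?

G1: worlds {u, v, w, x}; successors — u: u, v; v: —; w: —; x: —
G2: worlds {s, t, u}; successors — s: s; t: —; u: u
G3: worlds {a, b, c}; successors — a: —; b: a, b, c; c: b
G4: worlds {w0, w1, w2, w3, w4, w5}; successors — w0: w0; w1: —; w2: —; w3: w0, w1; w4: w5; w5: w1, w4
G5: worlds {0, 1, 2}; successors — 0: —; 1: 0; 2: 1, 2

G2

Frame correspondent (Sahlqvist): ∀x ∀z (xR²z → ∃w (x = w ∧ zRw)) — i.e. a generalized confluence (Geach) condition.
G1: fails — uR²v but no t with u=t and vRt.
G2: satisfies the condition.
G3: fails — bR²a but no w with b=w and aRw.
G4: fails — w3R²w0 but no w with w3=w and w0Rw.
G5: fails — 2R²0 but no w with 2=w and 0Rw.
Valid on: G2.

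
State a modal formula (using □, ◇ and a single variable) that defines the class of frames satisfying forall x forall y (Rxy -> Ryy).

□(□ψ → ψ)

A defining formula is □(□ψ → ψ) (the T□ axiom).
Suppose □(□ψ→ψ) is valid. Take Rxy and set V(ψ)={w : Ryw}. Then at y, □ψ holds; since □(□ψ→ψ) at x, □ψ→ψ at y, so ψ at y, i.e. Ryy.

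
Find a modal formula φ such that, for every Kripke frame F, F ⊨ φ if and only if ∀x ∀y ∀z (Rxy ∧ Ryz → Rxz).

The condition is transitivity. The 4 schema □ψ → □□ψ defines it.
Suppose □ψ→□□ψ is valid. Take Rxy, Ryz and set V(ψ)={w : Rxw}. Then □ψ at x, so □□ψ at x, so □ψ at y, so ψ at z, i.e. Rxz.

□ψ → □□ψ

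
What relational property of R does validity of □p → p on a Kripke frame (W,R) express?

Suppose □p→p is valid. At any x set V(p)={w : Rxw}. Then □p holds at x, so p holds at x, i.e. Rxx.
Conversely, any frame satisfying ∀x Rxx validates the schema.
So the correspondent is reflexivity.

Reflexivity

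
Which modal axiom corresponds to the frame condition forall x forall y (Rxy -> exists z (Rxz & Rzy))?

A defining formula is □□r → □r (the C4 axiom).
Suppose □□r→□r is valid. Take Rxy and set V(r)={w : xR²w}. Then □□r at x, so □r at x, so r at y, i.e. ∃z(Rxz∧Rzy).

□□r → □r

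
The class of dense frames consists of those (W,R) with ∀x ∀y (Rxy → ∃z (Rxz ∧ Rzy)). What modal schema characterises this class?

A defining formula is □□s → □s (the C4 axiom).
Suppose □□s→□s is valid. Take Rxy and set V(s)={w : xR²w}. Then □□s at x, so □s at x, so s at y, i.e. ∃z(Rxz∧Rzy).

□□s → □s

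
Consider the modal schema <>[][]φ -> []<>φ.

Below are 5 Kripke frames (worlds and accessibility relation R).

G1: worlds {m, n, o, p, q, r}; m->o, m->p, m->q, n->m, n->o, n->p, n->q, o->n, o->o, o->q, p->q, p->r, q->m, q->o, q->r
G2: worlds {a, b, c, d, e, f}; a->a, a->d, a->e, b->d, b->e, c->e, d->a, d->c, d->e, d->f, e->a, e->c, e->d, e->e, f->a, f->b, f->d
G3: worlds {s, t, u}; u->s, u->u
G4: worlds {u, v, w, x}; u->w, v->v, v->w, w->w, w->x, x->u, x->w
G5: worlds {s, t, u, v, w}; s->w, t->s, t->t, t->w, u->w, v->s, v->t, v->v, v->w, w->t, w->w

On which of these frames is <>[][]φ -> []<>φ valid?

This is the axiom for a generalized confluence (Geach) condition; its first-order frame correspondent is forall x forall y forall z ((xRy & xRz) -> exists w (y R^2 w & zRw)).
G1: fails — pRq, pRr but no w with qR²w and rRw.
G2: ✓.
G3: fails — uRs, uRs but no w with sR²w and sRw.
G4: ✓.
G5: ✓.
Valid on: G2, G4, G5.

G2, G4, G5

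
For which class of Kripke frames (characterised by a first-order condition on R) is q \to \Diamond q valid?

reflexivity

This is a form of the T axiom.
It corresponds to reflexivity: \forall x Rxx.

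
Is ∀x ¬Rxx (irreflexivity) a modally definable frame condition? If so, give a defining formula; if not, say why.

No — not modally definable

If a class were modally definable it would be closed under surjective bounded morphisms (Goldblatt–Thomason).
The 5-cycle (worlds a,b,c,d,e with a→b→c→d→e→a) is irreflexive, and the map sending every world to a single reflexive point • is a surjective bounded morphism (forth: every edge maps to (•,•); back: every world has a successor). So any modal formula valid on the 5-cycle is also valid on the reflexive point, which is not irreflexive.
Hence irreflexivity is not modally definable.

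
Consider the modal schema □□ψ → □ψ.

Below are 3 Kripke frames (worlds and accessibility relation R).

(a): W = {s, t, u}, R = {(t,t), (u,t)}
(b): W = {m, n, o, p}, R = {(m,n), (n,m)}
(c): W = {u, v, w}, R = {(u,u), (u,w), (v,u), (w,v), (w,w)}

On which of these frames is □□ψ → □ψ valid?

The schema corresponds to density: ∀x ∀y (Rxy → ∃z (Rxz ∧ Rzy)).
(a): condition met.
(b): fails — Rnm but no z with Rnz and Rzm.
(c): condition met.
Valid on: (a), (c).

(a), (c)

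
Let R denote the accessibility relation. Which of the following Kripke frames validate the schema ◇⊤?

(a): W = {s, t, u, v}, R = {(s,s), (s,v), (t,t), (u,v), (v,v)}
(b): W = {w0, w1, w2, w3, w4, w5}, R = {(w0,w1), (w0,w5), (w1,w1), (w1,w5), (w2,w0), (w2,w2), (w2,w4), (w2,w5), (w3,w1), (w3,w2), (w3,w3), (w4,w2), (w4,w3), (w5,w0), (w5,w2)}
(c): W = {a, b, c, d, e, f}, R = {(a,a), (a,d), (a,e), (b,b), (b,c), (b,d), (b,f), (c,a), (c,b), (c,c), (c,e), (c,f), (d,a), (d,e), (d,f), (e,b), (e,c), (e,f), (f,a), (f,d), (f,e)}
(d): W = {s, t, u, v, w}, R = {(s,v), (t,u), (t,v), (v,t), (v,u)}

(a), (b), (c)

This is the axiom for seriality; its first-order frame correspondent is ∀x ∃y Rxy.
(a): satisfies the condition.
(b): satisfies the condition.
(c): satisfies the condition.
(d): fails — world u has no successor.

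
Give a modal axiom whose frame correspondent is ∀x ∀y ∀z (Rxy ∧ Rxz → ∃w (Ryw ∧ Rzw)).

A defining formula is ◇□ψ → □◇ψ (the .2 axiom).

◇□ψ → □◇ψ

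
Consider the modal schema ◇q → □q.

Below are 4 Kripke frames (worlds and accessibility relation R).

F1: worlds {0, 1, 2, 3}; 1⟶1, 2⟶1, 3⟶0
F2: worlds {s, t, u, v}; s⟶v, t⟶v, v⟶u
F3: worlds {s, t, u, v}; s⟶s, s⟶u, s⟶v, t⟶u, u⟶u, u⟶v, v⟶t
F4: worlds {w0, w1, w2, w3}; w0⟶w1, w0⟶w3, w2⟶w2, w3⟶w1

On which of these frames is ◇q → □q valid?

F1, F2

This is the axiom for partial functionality; its first-order frame correspondent is ∀x ∀y ∀z (Rxy ∧ Rxz → y = z).
F1: condition met.
F2: condition met.
F3: fails — s sees both s and u.
F4: fails — w0 sees both w1 and w3.
Valid on: F1, F2.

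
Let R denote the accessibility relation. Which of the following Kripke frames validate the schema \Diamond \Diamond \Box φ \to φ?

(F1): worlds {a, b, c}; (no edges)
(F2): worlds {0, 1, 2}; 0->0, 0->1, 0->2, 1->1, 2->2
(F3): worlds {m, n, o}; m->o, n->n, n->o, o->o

This is the axiom for a generalized confluence (Geach) condition; its first-order frame correspondent is \forall x \forall y (x R^2 y \to \exists w (yRw \wedge x = w)).
(F1): ✓.
(F2): fails — 0R²1 but no w with 1Rw and 0=w.
(F3): fails — mR²o but no w with oRw and m=w.

(F1)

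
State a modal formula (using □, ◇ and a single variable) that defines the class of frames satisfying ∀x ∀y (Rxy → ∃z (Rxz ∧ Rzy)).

This is density; the standard corresponding axiom is C4: □□r → □r.
Suppose □□r→□r is valid. Take Rxy and set V(r)={w : xR²w}. Then □□r at x, so □r at x, so r at y, i.e. ∃z(Rxz∧Rzy).

□□r → □r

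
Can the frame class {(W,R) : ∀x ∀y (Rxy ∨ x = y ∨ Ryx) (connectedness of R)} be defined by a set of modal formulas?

No

Any modally definable frame class is closed under disjoint unions.
Take 3 disjoint single-world reflexive frames: each is trivially connected, but their disjoint union has 3 worlds with no edge between distinct components, so it is not connected.
So no modal formula (or set of formulas) defines exactly the connected frames.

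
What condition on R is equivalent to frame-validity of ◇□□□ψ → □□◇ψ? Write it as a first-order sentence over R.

This is a Sahlqvist (Geach-type) schema ◇^1□^3ψ → □^2◇^1ψ.
Minimal-valuation argument: fix x; take any y with xR^1y and any z with xR^2z. Set V(ψ) to the set of worlds R-reachable from y in exactly 3 steps. Then □^3ψ holds at y, so the antecedent holds at x; validity forces ◇^1ψ at z, giving a w with zR^1w and yR^3w.
First-order correspondent: ∀x ∀y ∀z ((xRy ∧ xR²z) → ∃w (yR³w ∧ zRw)).

∀x ∀y ∀z ((xRy ∧ xR²z) → ∃w (yR³w ∧ zRw))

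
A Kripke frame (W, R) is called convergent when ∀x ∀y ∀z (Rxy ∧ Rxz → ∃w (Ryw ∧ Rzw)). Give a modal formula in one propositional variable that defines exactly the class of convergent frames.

This is convergence; the standard corresponding axiom is .2: ◇□s → □◇s.

◇□s → □◇s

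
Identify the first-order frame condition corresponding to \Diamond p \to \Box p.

Suppose ◇p→□p is valid. Take Rxy, Rxz and set V(p)={y}. Then ◇p at x, so □p at x, so p at z, i.e. z=y.
Conversely, on a frame with partial functionality the schema holds at every world under every valuation.
So the correspondent is partial functionality.

partial functionality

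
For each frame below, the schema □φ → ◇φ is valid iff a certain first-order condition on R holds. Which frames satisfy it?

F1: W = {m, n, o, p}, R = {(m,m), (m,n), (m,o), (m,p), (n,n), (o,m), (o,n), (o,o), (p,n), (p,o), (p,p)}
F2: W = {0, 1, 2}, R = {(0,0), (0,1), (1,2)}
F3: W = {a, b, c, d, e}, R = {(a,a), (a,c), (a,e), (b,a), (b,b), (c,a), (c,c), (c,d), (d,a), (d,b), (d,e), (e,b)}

F1, F3

The schema corresponds to seriality: ∀x ∃y Rxy.
F1: condition met.
F2: fails — world 2 has no successor.
F3: condition met.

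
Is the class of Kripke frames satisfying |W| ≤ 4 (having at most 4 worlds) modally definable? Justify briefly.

Not modally definable

If a class were modally definable it would be closed under disjoint unions (Goldblatt–Thomason).
Any modal formula valid on each of 5 disjoint one-world frames is valid on their disjoint union (validity is preserved under disjoint unions). Each one-world frame has |W|=1≤4, but the union has |W|=5.
So no modal formula (or set of formulas) defines exactly the |W|≤4 frames.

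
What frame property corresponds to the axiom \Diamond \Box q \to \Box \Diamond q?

convergence: \forall x \forall y \forall z (Rxy \wedge Rxz \to \exists w (Ryw \wedge Rzw))

This schema is the .2 axiom.
Its frame correspondent is convergence — \forall x \forall y \forall z (Rxy \wedge Rxz \to \exists w (Ryw \wedge Rzw)).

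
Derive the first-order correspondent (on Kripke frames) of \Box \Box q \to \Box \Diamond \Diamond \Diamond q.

\forall x \forall z (xRz \to \exists w (x R^2 w \wedge z R^3 w))

This is a Sahlqvist (Geach-type) schema ◇^0□^2q → □^1◇^3q.
First-order correspondent: \forall x \forall z (xRz \to \exists w (x R^2 w \wedge z R^3 w)).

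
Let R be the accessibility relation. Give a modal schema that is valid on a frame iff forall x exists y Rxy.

This is seriality; the standard corresponding axiom is D: □r → ◇r.

□r → ◇r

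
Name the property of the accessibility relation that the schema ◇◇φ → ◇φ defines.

Transitivity

This is a form of the 4 axiom.
Its frame correspondent is transitivity — ∀x ∀y ∀z (Rxy ∧ Ryz → Rxz).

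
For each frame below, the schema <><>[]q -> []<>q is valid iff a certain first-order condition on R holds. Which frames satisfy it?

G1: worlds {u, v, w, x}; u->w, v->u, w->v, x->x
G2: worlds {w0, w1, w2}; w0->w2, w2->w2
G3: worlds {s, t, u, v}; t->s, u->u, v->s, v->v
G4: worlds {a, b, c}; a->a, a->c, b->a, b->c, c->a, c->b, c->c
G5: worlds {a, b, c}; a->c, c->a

G2, G4

Frame correspondent (Sahlqvist): forall x forall y forall z ((x R^2 y & xRz) -> exists w (yRw & zRw)) — i.e. a generalized confluence (Geach) condition.
G1: fails — uR²v, uRw but no t with vRt and wRt.
G2: condition met.
G3: fails — vR²s, vRs but no w with sRw and sRw.
G4: condition met.
G5: fails — aR²a, aRc but no w with aRw and cRw.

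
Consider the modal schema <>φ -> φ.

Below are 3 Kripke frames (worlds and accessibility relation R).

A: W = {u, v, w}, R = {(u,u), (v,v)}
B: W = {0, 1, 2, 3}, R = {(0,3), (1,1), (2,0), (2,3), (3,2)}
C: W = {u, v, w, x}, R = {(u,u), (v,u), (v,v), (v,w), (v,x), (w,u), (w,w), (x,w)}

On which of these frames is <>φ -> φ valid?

This is the axiom for a generalized confluence (Geach) condition; its first-order frame correspondent is forall x forall y (xRy -> exists w (y = w & x = w)).
A: satisfies the condition.
B: fails — 0R3 but 3 ≠ 0.
C: fails — vRu but u ≠ v.

A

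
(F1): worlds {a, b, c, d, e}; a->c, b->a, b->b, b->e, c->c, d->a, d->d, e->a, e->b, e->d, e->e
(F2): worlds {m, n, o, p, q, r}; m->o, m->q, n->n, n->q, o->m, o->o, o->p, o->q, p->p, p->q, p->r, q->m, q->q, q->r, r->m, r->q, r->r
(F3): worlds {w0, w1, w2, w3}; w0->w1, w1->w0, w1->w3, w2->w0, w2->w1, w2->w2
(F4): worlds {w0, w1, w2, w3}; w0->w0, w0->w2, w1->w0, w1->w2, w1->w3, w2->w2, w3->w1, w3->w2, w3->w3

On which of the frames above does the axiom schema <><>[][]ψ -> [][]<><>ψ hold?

This is the axiom for a generalized confluence (Geach) condition; its first-order frame correspondent is forall x forall y forall z ((x R^2 y & x R^2 z) -> exists w (y R^2 w & z R^2 w)).
(F1): satisfies the condition.
(F2): satisfies the condition.
(F3): fails — w0R²w0, w0R²w3 but no w with w0R²w and w3R²w.
(F4): satisfies the condition.
Valid on: (F1), (F2), (F4).

(F1), (F2), (F4)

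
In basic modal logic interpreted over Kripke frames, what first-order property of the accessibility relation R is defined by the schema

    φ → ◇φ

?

reflexivity: ∀x Rxx

This schema is equivalent to the T axiom □φ → φ.
Its frame correspondent is reflexivity — ∀x Rxx.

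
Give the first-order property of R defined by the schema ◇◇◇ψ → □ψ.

This is a Sahlqvist (Geach-type) schema ◇^3□^0ψ → □^1◇^0ψ.
Minimal-valuation argument: fix x; take any y with xR^3y and any z with xR^1z. Set V(ψ) to the set of worlds R-reachable from y in exactly 0 steps. Then □^0ψ holds at y, so the antecedent holds at x; validity forces ◇^0ψ at z, giving a w with zR^0w and yR^0w.
First-order correspondent: ∀x ∀y ∀z ((xR³y ∧ xRz) → ∃w (y = w ∧ z = w)).

∀x ∀y ∀z ((xR³y ∧ xRz) → ∃w (y = w ∧ z = w))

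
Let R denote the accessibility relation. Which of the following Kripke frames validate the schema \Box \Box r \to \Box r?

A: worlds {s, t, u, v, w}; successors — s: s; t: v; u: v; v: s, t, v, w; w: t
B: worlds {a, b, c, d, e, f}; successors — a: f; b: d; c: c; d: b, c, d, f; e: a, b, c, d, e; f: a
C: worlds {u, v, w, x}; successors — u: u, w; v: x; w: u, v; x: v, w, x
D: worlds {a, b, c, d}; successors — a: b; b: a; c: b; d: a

This is the axiom for density; its first-order frame correspondent is \forall x \forall y (Rxy \to \exists z (Rxz \wedge Rzy)).
A: fails — Rwt but no z with Rwz and Rzt.
B: fails — Rfa but no z with Rfz and Rza.
C: fails — Rwv but no z with Rwz and Rzv.
D: fails — Rab but no z with Raz and Rzb.

none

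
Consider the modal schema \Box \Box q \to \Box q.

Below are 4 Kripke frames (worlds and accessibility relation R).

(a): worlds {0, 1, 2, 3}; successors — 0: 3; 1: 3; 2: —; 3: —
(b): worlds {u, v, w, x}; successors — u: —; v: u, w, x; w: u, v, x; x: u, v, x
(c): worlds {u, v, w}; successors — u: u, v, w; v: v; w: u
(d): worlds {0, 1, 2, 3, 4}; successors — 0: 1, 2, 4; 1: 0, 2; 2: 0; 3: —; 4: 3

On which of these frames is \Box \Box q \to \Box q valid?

The schema corresponds to density: \forall x \forall y (Rxy \to \exists z (Rxz \wedge Rzy)).
(a): fails — R03 but no z with R0z and Rz3.
(b): fails — Rvw but no z with Rvz and Rzw.
(c): condition met.
(d): fails — R01 but no z with R0z and Rz1.
Valid on: (c).

(c)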